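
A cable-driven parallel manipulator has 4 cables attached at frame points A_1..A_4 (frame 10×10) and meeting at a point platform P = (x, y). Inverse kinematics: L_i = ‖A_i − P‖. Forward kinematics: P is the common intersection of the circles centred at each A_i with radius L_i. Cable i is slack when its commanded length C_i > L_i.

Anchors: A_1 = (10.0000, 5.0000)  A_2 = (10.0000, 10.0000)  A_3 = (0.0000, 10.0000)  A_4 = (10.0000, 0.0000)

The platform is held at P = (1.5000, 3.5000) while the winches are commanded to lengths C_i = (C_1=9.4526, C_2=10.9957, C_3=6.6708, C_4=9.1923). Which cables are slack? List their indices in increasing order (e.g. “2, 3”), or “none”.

cable 1: L_1 = ‖A_1−P‖ = 8.6313;  C_1 = 9.4526 → slack
cable 2: L_2 = ‖A_2−P‖ = 10.7005;  C_2 = 10.9957 → slack
cable 3: L_3 = ‖A_3−P‖ = 6.6708;  C_3 = 6.6708 → taut
cable 4: L_4 = ‖A_4−P‖ = 9.1924;  C_4 = 9.1923 → taut

1, 2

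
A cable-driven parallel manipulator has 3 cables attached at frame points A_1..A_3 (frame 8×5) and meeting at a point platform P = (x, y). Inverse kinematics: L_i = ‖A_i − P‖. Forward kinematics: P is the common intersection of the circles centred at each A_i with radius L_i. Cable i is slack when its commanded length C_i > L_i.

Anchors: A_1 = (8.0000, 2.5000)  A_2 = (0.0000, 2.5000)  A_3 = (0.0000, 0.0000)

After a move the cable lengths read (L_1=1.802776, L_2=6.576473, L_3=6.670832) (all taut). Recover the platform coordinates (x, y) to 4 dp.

circle eqns → linear via eq_j − eq_1; set c_j = A_j·A_j − L_j²
c_1 = 64.0000+6.2500−3.2500 = 67.0000
16.0000·x + 0.0000·y = c_1−c_2 = 104.0000
16.0000·x + 5.0000·y = c_1−c_3 = 111.5000
solve first two rows → x=6.5000, y=1.5000

(6.5000, 1.5000)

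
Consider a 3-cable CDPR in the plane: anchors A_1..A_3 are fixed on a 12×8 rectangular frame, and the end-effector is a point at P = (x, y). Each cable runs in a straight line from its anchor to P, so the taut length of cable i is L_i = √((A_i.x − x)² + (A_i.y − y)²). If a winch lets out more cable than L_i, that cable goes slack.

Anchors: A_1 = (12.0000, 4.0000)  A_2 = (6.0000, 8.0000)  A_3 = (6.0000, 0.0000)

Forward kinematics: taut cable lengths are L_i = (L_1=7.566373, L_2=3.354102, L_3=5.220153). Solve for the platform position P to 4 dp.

(4.5000, 5.0000)

expand ‖A_i−P‖²=L_i² and subtract eq 1 (k_i ≔ ‖A_i‖²−L_i²)
k_1 = 144.0000+16.0000−57.2500 = 102.7500
eq1−eq2 → [12.0000  -8.0000]·P = 14.0000
eq1−eq3 → [12.0000  8.0000]·P = 94.0000
2×2 solve → P = (4.5000, 5.0000)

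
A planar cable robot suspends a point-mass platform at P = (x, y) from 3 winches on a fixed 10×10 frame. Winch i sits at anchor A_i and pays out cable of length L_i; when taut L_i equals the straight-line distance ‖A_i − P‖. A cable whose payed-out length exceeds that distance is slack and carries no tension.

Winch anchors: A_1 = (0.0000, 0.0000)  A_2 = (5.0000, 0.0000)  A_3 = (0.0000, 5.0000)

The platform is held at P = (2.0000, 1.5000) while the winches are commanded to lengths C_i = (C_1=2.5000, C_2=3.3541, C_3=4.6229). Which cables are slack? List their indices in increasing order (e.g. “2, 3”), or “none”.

3

cable 1: L_1 = ‖A_1−P‖ = 2.5000;  C_1 = 2.5000 → taut
cable 2: L_2 = ‖A_2−P‖ = 3.3541;  C_2 = 3.3541 → taut
cable 3: L_3 = ‖A_3−P‖ = 4.0311;  C_3 = 4.6229 → slack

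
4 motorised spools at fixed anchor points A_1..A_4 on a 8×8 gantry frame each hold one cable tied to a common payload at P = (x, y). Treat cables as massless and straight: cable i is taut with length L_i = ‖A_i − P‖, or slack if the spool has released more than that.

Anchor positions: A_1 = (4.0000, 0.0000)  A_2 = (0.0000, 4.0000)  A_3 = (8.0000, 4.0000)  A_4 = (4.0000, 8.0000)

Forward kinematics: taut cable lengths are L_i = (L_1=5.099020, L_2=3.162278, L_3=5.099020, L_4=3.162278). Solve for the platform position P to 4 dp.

(3.0000, 5.0000)

circle eqns → linear via eq_j − eq_1; set c_j = A_j·A_j − L_j²
c_1 = 16.0000+0.0000−26.0000 = -10.0000
8.0000·x − 8.0000·y = c_1−c_2 = -16.0000
-8.0000·x − 8.0000·y = c_1−c_3 = -64.0000
0.0000·x − 16.0000·y = c_1−c_4 = -80.0000
solve first two rows → x=3.0000, y=5.0000
check cable 4: ‖A_4−P‖² = 10.0000 ≈ L_4² = 10.0000 ✓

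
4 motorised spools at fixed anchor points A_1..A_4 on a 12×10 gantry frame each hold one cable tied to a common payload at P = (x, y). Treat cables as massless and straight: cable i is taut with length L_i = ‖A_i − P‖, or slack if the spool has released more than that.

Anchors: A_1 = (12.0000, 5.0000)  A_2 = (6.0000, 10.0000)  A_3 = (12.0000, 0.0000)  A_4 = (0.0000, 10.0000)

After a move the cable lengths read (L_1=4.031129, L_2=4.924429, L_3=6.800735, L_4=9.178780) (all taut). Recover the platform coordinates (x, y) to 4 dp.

(8.0000, 5.5000)

circle eqns → linear via eq_j − eq_1; set k_j = A_j·A_j − L_j²
k_1 = 144.0000+25.0000−16.2500 = 152.7500
12.0000·x − 10.0000·y = k_1−k_2 = 41.0000
0.0000·x + 10.0000·y = k_1−k_3 = 55.0000
24.0000·x − 10.0000·y = k_1−k_4 = 137.0000
solve first two rows → x=8.0000, y=5.5000
check cable 4: ‖A_4−P‖² = 84.2500 ≈ L_4² = 84.2500 ✓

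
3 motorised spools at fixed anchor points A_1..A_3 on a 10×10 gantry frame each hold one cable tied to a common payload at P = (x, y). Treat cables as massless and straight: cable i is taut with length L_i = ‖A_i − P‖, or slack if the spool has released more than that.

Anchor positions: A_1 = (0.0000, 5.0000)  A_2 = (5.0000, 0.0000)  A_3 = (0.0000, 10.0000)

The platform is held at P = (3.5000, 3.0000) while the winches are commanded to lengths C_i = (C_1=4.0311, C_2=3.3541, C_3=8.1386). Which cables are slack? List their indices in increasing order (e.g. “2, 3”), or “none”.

3

i=1: geometric 4.0311 vs commanded 4.0311 ⇒ taut
i=2: geometric 3.3541 vs commanded 3.3541 ⇒ taut
i=3: geometric 7.8262 vs commanded 8.1386 ⇒ slack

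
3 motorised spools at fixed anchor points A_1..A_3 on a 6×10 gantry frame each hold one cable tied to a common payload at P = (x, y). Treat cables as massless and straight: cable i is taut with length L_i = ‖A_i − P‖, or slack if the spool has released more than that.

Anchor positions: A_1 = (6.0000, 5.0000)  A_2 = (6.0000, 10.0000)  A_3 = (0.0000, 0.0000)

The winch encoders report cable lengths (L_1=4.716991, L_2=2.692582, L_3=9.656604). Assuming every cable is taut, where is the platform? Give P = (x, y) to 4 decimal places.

circle eqns → linear via eq_j − eq_1; set c_j = A_j·A_j − L_j²
c_1 = 36.0000+25.0000−22.2500 = 38.7500
0.0000·x − 10.0000·y = c_1−c_2 = -90.0000
12.0000·x + 10.0000·y = c_1−c_3 = 132.0000
solve first two rows → x=3.5000, y=9.0000

(3.5000, 9.0000)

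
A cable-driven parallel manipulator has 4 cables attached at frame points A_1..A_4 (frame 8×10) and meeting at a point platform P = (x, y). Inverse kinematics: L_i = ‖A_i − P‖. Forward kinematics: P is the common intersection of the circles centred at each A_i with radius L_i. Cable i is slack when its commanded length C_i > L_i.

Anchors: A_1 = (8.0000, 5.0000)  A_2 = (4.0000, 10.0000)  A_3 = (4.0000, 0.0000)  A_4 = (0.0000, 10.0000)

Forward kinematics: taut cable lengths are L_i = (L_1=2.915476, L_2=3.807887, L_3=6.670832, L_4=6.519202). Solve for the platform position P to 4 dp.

expand ‖A_i−P‖²=L_i² and subtract eq 1 (k_i ≔ ‖A_i‖²−L_i²)
k_1 = 64.0000+25.0000−8.5000 = 80.5000
eq1−eq2 → [8.0000  -10.0000]·P = -21.0000
eq1−eq3 → [8.0000  10.0000]·P = 109.0000
eq1−eq4 → [16.0000  -10.0000]·P = 23.0000
2×2 solve → P = (5.5000, 6.5000)
check cable 4: ‖A_4−P‖² = 42.5000 ≈ L_4² = 42.5000 ✓

(5.5000, 6.5000)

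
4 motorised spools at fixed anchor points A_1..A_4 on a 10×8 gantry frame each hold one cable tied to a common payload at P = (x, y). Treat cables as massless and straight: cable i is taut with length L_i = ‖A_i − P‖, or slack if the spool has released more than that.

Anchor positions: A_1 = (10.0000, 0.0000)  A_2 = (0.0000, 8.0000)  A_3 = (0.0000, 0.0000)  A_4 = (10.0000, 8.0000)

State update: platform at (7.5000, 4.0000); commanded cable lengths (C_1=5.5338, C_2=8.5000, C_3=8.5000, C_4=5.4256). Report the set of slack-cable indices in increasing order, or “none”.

1, 4

cable 1: √((2.5000)²+(-4.0000)²)=4.7170, C_1=5.5338: slack
cable 2: √((-7.5000)²+(4.0000)²)=8.5000, C_2=8.5000: taut
cable 3: √((-7.5000)²+(-4.0000)²)=8.5000, C_3=8.5000: taut
cable 4: √((2.5000)²+(4.0000)²)=4.7170, C_4=5.4256: slack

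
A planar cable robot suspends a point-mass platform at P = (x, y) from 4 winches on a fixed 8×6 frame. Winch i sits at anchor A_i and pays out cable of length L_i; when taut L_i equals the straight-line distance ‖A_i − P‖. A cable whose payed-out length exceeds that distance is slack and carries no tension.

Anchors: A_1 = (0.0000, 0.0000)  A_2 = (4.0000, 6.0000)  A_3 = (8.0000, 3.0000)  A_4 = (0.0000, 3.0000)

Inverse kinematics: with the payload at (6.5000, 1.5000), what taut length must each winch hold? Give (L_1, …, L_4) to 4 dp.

(6.6708, 5.1478, 2.1213, 6.6708)

cable 1: Δx=-6.5000, Δy=-1.5000; L_1 = √(Δx²+Δy²) = 6.6708
cable 2: Δx=-2.5000, Δy=4.5000; L_2 = √(Δx²+Δy²) = 5.1478
cable 3: Δx=1.5000, Δy=1.5000; L_3 = √(Δx²+Δy²) = 2.1213
cable 4: Δx=-6.5000, Δy=1.5000; L_4 = √(Δx²+Δy²) = 6.6708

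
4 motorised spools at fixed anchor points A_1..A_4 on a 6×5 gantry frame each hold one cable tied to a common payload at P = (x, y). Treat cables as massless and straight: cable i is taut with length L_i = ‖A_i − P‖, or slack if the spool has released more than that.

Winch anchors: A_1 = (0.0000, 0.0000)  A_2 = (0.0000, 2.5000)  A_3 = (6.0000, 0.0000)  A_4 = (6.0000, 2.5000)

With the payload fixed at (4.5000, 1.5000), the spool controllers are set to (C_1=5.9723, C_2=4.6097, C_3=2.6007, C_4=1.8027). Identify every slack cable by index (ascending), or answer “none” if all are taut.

1, 3

i=1: geometric 4.7434 vs commanded 5.9723 ⇒ slack
i=2: geometric 4.6098 vs commanded 4.6097 ⇒ taut
i=3: geometric 2.1213 vs commanded 2.6007 ⇒ slack
i=4: geometric 1.8028 vs commanded 1.8027 ⇒ taut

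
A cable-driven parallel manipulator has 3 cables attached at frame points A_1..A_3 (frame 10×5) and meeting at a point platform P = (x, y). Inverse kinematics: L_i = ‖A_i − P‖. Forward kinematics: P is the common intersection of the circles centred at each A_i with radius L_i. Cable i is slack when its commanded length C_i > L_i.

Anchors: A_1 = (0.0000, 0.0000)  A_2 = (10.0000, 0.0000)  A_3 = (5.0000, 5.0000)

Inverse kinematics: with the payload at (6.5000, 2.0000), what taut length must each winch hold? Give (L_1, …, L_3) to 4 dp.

L_1: Δ = A_1−P = (-6.5000, -2.0000) → ‖Δ‖ = √46.2500 = 6.8007
L_2: Δ = A_2−P = (3.5000, -2.0000) → ‖Δ‖ = √16.2500 = 4.0311
L_3: Δ = A_3−P = (-1.5000, 3.0000) → ‖Δ‖ = √11.2500 = 3.3541

(6.8007, 4.0311, 3.3541)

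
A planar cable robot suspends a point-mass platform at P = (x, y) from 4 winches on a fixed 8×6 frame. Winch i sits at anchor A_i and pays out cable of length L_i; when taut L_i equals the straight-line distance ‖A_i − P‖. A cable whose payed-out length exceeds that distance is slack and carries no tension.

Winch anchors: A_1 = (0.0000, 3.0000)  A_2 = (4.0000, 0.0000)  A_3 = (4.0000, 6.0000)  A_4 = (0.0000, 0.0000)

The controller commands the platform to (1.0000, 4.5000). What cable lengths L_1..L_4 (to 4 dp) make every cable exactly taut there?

L_1: Δ = A_1−P = (-1.0000, -1.5000) → ‖Δ‖ = √3.2500 = 1.8028
L_2: Δ = A_2−P = (3.0000, -4.5000) → ‖Δ‖ = √29.2500 = 5.4083
L_3: Δ = A_3−P = (3.0000, 1.5000) → ‖Δ‖ = √11.2500 = 3.3541
L_4: Δ = A_4−P = (-1.0000, -4.5000) → ‖Δ‖ = √21.2500 = 4.6098

(1.8028, 5.4083, 3.3541, 4.6098)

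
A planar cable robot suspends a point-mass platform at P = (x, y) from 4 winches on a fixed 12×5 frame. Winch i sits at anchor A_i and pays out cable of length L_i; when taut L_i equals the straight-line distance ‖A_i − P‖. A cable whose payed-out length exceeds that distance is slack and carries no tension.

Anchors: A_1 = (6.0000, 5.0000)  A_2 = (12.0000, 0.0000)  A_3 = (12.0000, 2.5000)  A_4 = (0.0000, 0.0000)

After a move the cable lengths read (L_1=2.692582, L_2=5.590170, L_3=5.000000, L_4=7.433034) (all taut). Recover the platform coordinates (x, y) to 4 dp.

expand ‖A_i−P‖²=L_i² and subtract eq 1 (c_i ≔ ‖A_i‖²−L_i²)
c_1 = 36.0000+25.0000−7.2500 = 53.7500
eq1−eq2 → [-12.0000  10.0000]·P = -59.0000
eq1−eq3 → [-12.0000  5.0000]·P = -71.5000
eq1−eq4 → [12.0000  10.0000]·P = 109.0000
2×2 solve → P = (7.0000, 2.5000)
check cable 4: ‖A_4−P‖² = 55.2500 ≈ L_4² = 55.2500 ✓

(7.0000, 2.5000)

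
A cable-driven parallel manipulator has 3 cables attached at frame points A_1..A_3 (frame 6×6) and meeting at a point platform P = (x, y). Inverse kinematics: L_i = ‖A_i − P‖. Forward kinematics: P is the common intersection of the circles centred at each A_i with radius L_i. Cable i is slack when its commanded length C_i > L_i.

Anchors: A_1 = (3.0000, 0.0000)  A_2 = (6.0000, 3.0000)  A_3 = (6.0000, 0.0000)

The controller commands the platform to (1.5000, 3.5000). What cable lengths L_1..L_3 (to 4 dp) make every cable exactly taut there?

(3.8079, 4.5277, 5.7009)

L_1: Δ = A_1−P = (1.5000, -3.5000) → ‖Δ‖ = √14.5000 = 3.8079
L_2: Δ = A_2−P = (4.5000, -0.5000) → ‖Δ‖ = √20.5000 = 4.5277
L_3: Δ = A_3−P = (4.5000, -3.5000) → ‖Δ‖ = √32.5000 = 5.7009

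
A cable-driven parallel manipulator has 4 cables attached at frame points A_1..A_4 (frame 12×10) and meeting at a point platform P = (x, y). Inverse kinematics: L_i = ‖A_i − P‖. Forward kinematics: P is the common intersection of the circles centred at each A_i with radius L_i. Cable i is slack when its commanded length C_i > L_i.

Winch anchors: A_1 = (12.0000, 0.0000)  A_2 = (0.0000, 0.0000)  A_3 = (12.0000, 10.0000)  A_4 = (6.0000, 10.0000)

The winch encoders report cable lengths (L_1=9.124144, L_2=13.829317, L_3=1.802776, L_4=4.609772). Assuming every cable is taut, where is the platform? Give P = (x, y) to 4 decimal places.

circle eqns → linear via eq_j − eq_1; set c_j = A_j·A_j − L_j²
c_1 = 144.0000+0.0000−83.2500 = 60.7500
24.0000·x + 0.0000·y = c_1−c_2 = 252.0000
0.0000·x − 20.0000·y = c_1−c_3 = -180.0000
12.0000·x − 20.0000·y = c_1−c_4 = -54.0000
solve first two rows → x=10.5000, y=9.0000
check cable 4: ‖A_4−P‖² = 21.2500 ≈ L_4² = 21.2500 ✓

(10.5000, 9.0000)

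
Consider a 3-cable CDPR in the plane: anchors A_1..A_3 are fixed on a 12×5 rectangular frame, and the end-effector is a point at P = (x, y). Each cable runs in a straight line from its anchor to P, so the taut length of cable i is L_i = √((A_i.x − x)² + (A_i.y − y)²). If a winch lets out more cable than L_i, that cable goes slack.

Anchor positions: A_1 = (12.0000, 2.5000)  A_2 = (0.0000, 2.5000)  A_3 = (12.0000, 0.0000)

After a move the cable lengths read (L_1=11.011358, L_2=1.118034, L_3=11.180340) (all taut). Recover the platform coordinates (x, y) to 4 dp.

(1.0000, 2.0000)

circle eqns → linear via eq_j − eq_1; set q_j = A_j·A_j − L_j²
q_1 = 144.0000+6.2500−121.2500 = 29.0000
24.0000·x + 0.0000·y = q_1−q_2 = 24.0000
0.0000·x + 5.0000·y = q_1−q_3 = 10.0000
solve first two rows → x=1.0000, y=2.0000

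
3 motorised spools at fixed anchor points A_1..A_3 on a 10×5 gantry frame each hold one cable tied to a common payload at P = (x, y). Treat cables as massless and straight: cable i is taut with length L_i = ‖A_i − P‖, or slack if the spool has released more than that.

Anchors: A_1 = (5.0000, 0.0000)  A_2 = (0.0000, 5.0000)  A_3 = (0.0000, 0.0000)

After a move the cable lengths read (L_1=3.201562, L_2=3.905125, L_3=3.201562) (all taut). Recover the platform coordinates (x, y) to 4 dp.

circle eqns → linear via eq_j − eq_1; set q_j = A_j·A_j − L_j²
q_1 = 25.0000+0.0000−10.2500 = 14.7500
10.0000·x − 10.0000·y = q_1−q_2 = 5.0000
10.0000·x + 0.0000·y = q_1−q_3 = 25.0000
solve first two rows → x=2.5000, y=2.0000

(2.5000, 2.0000)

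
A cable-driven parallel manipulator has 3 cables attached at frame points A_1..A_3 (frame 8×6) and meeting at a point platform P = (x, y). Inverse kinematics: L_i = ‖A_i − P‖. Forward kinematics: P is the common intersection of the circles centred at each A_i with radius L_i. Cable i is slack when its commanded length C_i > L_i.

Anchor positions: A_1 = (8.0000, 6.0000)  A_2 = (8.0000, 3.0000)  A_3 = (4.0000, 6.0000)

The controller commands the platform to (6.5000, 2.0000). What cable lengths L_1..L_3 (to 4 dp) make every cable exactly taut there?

(4.2720, 1.8028, 4.7170)

cable 1: Δx=1.5000, Δy=4.0000; L_1 = √(Δx²+Δy²) = 4.2720
cable 2: Δx=1.5000, Δy=1.0000; L_2 = √(Δx²+Δy²) = 1.8028
cable 3: Δx=-2.5000, Δy=4.0000; L_3 = √(Δx²+Δy²) = 4.7170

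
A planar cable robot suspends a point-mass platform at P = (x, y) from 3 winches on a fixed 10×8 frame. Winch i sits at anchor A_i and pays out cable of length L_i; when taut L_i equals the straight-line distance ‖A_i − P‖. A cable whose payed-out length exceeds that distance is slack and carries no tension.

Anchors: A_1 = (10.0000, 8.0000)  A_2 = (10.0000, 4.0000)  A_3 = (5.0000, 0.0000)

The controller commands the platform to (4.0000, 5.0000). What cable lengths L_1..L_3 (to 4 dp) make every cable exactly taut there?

(6.7082, 6.0828, 5.0990)

cable 1: Δx=6.0000, Δy=3.0000; L_1 = √(Δx²+Δy²) = 6.7082
cable 2: Δx=6.0000, Δy=-1.0000; L_2 = √(Δx²+Δy²) = 6.0828
cable 3: Δx=1.0000, Δy=-5.0000; L_3 = √(Δx²+Δy²) = 5.0990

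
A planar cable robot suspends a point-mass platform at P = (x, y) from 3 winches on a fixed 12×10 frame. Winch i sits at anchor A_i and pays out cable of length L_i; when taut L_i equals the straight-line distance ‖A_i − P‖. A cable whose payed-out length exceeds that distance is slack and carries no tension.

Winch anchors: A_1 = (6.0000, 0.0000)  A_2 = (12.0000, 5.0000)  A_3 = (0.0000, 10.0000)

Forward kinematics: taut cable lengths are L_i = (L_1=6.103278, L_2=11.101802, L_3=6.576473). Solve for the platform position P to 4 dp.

circle eqns → linear via eq_j − eq_1; set c_j = A_j·A_j − L_j²
c_1 = 36.0000+0.0000−37.2500 = -1.2500
-12.0000·x − 10.0000·y = c_1−c_2 = -47.0000
12.0000·x − 20.0000·y = c_1−c_3 = -58.0000
solve first two rows → x=1.0000, y=3.5000

(1.0000, 3.5000)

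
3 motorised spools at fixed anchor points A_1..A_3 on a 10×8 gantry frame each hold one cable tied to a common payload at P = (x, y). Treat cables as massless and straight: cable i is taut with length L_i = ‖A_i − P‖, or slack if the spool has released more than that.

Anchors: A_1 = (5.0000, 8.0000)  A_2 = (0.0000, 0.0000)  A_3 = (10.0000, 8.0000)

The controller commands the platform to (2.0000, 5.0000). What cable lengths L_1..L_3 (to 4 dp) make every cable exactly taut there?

(4.2426, 5.3852, 8.5440)

L_1: Δ = A_1−P = (3.0000, 3.0000) → ‖Δ‖ = √18.0000 = 4.2426
L_2: Δ = A_2−P = (-2.0000, -5.0000) → ‖Δ‖ = √29.0000 = 5.3852
L_3: Δ = A_3−P = (8.0000, 3.0000) → ‖Δ‖ = √73.0000 = 8.5440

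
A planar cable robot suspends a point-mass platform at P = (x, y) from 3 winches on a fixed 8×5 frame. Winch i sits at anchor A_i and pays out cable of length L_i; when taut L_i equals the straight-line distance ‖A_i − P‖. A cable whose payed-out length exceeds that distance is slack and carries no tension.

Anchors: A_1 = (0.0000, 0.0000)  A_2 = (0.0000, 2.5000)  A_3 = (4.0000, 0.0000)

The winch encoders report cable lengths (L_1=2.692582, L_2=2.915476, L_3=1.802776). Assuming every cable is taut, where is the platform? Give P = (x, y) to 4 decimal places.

(2.5000, 1.0000)

expand ‖A_i−P‖²=L_i² and subtract eq 1 (c_i ≔ ‖A_i‖²−L_i²)
c_1 = 0.0000+0.0000−7.2500 = -7.2500
eq1−eq2 → [0.0000  -5.0000]·P = -5.0000
eq1−eq3 → [-8.0000  0.0000]·P = -20.0000
2×2 solve → P = (2.5000, 1.0000)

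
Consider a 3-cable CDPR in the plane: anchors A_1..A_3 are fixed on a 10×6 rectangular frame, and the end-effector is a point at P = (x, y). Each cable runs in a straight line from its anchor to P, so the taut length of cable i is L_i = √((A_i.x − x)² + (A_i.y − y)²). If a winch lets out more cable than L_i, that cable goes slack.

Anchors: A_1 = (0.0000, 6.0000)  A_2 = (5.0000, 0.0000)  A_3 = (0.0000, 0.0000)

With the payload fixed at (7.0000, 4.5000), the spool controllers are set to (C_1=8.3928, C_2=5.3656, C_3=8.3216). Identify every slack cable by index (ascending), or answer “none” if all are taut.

1, 2

cable 1: L_1 = ‖A_1−P‖ = 7.1589;  C_1 = 8.3928 → slack
cable 2: L_2 = ‖A_2−P‖ = 4.9244;  C_2 = 5.3656 → slack
cable 3: L_3 = ‖A_3−P‖ = 8.3217;  C_3 = 8.3216 → taut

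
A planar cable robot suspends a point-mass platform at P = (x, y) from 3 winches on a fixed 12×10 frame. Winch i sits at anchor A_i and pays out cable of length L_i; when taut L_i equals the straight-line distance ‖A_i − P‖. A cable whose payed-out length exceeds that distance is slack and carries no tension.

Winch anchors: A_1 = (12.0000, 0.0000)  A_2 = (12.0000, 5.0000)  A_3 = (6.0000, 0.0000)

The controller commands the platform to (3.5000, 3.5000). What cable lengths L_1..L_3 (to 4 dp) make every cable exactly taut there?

cable 1: Δx=8.5000, Δy=-3.5000; L_1 = √(Δx²+Δy²) = 9.1924
cable 2: Δx=8.5000, Δy=1.5000; L_2 = √(Δx²+Δy²) = 8.6313
cable 3: Δx=2.5000, Δy=-3.5000; L_3 = √(Δx²+Δy²) = 4.3012

(9.1924, 8.6313, 4.3012)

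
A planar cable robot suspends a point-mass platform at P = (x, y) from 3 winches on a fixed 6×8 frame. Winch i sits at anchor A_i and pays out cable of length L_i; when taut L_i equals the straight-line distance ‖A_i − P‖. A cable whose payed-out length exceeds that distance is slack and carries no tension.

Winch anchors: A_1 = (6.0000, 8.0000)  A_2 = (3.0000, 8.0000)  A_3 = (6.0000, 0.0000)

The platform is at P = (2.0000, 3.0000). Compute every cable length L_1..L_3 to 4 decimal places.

cable 1: Δx=4.0000, Δy=5.0000; L_1 = √(Δx²+Δy²) = 6.4031
cable 2: Δx=1.0000, Δy=5.0000; L_2 = √(Δx²+Δy²) = 5.0990
cable 3: Δx=4.0000, Δy=-3.0000; L_3 = √(Δx²+Δy²) = 5.0000

(6.4031, 5.0990, 5.0000)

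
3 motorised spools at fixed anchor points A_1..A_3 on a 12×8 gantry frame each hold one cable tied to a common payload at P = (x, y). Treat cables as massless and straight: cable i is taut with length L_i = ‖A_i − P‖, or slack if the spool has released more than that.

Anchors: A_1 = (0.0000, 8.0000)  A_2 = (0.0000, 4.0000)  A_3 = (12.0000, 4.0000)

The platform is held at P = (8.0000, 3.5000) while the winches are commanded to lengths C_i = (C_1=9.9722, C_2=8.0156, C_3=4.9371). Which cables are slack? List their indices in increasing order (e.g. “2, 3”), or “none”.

cable 1: L_1 = ‖A_1−P‖ = 9.1788;  C_1 = 9.9722 → slack
cable 2: L_2 = ‖A_2−P‖ = 8.0156;  C_2 = 8.0156 → taut
cable 3: L_3 = ‖A_3−P‖ = 4.0311;  C_3 = 4.9371 → slack

1, 3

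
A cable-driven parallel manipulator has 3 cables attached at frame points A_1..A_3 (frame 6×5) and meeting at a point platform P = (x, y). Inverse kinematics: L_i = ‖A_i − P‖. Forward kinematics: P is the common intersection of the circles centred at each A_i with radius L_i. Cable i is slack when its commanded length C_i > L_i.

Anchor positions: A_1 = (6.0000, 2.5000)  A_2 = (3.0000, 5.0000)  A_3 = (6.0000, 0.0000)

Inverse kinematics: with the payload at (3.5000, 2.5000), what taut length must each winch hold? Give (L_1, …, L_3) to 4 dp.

(2.5000, 2.5495, 3.5355)

L_1 = √((6.0000−3.5000)² + (2.5000−2.5000)²) = 2.5000
L_2 = √((3.0000−3.5000)² + (5.0000−2.5000)²) = 2.5495
L_3 = √((6.0000−3.5000)² + (0.0000−2.5000)²) = 3.5355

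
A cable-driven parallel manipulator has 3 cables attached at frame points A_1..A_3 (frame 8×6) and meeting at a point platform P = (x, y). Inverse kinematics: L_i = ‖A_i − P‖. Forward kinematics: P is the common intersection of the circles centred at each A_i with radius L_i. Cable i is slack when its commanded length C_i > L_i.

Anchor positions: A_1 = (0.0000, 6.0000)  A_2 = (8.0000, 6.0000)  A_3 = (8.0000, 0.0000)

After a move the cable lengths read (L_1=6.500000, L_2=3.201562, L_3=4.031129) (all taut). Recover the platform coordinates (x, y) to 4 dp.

(6.0000, 3.5000)

each cable: (A_i−P)·(A_i−P) = L_i²; let c_i = ‖A_i‖²−L_i²
c_1 = 0.0000+36.0000−42.2500 = -6.2500
row 1: -16.0000x + 0.0000y = -96.0000  (c_2=89.7500)
row 2: -16.0000x + 12.0000y = -54.0000  (c_3=47.7500)
Cramer on rows 1–2 → x = 6.0000, y = 3.5000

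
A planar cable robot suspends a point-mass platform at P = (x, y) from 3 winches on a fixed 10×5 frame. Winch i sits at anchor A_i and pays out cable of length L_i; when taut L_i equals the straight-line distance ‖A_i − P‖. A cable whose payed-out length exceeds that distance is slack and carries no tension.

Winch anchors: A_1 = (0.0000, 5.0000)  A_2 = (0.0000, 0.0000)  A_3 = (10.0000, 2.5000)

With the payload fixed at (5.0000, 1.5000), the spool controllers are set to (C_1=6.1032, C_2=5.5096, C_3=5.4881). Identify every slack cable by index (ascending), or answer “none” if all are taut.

cable 1: √((-5.0000)²+(3.5000)²)=6.1033, C_1=6.1032: taut
cable 2: √((-5.0000)²+(-1.5000)²)=5.2202, C_2=5.5096: slack
cable 3: √((5.0000)²+(1.0000)²)=5.0990, C_3=5.4881: slack

2, 3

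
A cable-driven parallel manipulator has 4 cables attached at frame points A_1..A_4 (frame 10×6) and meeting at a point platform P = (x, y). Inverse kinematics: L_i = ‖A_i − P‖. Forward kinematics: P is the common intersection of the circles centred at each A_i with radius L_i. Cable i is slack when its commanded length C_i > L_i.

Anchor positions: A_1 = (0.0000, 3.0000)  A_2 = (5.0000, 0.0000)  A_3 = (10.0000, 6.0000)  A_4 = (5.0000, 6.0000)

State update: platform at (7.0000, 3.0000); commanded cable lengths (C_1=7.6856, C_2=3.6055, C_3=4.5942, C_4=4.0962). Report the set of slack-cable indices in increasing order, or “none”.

1, 3, 4

i=1: geometric 7.0000 vs commanded 7.6856 ⇒ slack
i=2: geometric 3.6056 vs commanded 3.6055 ⇒ taut
i=3: geometric 4.2426 vs commanded 4.5942 ⇒ slack
i=4: geometric 3.6056 vs commanded 4.0962 ⇒ slack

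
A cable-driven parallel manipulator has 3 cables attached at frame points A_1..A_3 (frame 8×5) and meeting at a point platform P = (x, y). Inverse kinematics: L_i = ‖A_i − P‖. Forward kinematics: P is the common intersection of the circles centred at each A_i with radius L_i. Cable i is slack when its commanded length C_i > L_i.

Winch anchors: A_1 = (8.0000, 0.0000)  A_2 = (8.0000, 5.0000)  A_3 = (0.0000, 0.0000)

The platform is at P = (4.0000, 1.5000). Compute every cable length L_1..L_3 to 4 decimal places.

(4.2720, 5.3151, 4.2720)

L_1 = √((8.0000−4.0000)² + (0.0000−1.5000)²) = 4.2720
L_2 = √((8.0000−4.0000)² + (5.0000−1.5000)²) = 5.3151
L_3 = √((0.0000−4.0000)² + (0.0000−1.5000)²) = 4.2720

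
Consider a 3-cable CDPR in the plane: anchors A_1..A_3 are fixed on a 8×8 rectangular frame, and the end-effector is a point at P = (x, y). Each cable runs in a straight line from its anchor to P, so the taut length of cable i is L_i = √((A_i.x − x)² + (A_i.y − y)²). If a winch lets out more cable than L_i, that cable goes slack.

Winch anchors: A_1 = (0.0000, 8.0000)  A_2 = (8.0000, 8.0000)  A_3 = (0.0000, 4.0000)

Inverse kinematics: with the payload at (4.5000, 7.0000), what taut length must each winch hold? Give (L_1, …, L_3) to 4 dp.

L_1: Δ = A_1−P = (-4.5000, 1.0000) → ‖Δ‖ = √21.2500 = 4.6098
L_2: Δ = A_2−P = (3.5000, 1.0000) → ‖Δ‖ = √13.2500 = 3.6401
L_3: Δ = A_3−P = (-4.5000, -3.0000) → ‖Δ‖ = √29.2500 = 5.4083

(4.6098, 3.6401, 5.4083)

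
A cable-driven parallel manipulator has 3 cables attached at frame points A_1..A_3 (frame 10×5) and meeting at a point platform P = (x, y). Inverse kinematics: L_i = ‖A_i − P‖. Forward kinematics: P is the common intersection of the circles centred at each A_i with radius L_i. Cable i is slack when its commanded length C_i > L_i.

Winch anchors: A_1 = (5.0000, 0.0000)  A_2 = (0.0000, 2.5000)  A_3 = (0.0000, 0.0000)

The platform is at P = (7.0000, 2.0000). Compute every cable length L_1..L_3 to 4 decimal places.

L_1: Δ = A_1−P = (-2.0000, -2.0000) → ‖Δ‖ = √8.0000 = 2.8284
L_2: Δ = A_2−P = (-7.0000, 0.5000) → ‖Δ‖ = √49.2500 = 7.0178
L_3: Δ = A_3−P = (-7.0000, -2.0000) → ‖Δ‖ = √53.0000 = 7.2801

(2.8284, 7.0178, 7.2801)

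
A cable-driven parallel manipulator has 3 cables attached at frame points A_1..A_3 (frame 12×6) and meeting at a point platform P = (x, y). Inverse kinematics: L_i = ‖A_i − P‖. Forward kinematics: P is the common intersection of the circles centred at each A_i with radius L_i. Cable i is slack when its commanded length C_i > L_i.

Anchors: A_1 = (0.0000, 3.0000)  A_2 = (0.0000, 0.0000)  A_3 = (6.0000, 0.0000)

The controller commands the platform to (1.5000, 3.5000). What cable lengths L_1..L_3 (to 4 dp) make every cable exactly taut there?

(1.5811, 3.8079, 5.7009)

L_1: Δ = A_1−P = (-1.5000, -0.5000) → ‖Δ‖ = √2.5000 = 1.5811
L_2: Δ = A_2−P = (-1.5000, -3.5000) → ‖Δ‖ = √14.5000 = 3.8079
L_3: Δ = A_3−P = (4.5000, -3.5000) → ‖Δ‖ = √32.5000 = 5.7009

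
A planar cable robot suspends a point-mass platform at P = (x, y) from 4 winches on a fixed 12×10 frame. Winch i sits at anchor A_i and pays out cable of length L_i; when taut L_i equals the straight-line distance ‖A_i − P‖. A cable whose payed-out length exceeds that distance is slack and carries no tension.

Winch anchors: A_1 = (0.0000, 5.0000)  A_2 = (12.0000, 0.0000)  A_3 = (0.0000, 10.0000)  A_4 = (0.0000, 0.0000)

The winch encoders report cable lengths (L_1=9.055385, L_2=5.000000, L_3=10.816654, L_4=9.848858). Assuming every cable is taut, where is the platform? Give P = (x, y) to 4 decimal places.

(9.0000, 4.0000)

circle eqns → linear via eq_j − eq_1; set c_j = A_j·A_j − L_j²
c_1 = 0.0000+25.0000−82.0000 = -57.0000
-24.0000·x + 10.0000·y = c_1−c_2 = -176.0000
0.0000·x − 10.0000·y = c_1−c_3 = -40.0000
0.0000·x + 10.0000·y = c_1−c_4 = 40.0000
solve first two rows → x=9.0000, y=4.0000
check cable 4: ‖A_4−P‖² = 97.0000 ≈ L_4² = 97.0000 ✓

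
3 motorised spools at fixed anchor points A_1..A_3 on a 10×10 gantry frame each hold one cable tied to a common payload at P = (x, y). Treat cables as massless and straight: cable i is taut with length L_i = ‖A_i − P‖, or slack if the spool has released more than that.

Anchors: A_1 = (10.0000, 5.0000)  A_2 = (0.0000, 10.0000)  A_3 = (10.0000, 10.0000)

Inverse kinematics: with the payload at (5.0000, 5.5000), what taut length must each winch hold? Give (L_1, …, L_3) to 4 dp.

L_1: Δ = A_1−P = (5.0000, -0.5000) → ‖Δ‖ = √25.2500 = 5.0249
L_2: Δ = A_2−P = (-5.0000, 4.5000) → ‖Δ‖ = √45.2500 = 6.7268
L_3: Δ = A_3−P = (5.0000, 4.5000) → ‖Δ‖ = √45.2500 = 6.7268

(5.0249, 6.7268, 6.7268)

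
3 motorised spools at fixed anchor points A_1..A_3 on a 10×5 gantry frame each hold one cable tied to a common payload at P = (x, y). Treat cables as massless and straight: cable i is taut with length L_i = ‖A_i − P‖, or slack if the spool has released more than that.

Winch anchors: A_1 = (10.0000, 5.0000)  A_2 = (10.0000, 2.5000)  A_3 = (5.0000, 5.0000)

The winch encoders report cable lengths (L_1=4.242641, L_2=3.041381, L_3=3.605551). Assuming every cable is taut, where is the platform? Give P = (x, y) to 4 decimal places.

expand ‖A_i−P‖²=L_i² and subtract eq 1 (k_i ≔ ‖A_i‖²−L_i²)
k_1 = 100.0000+25.0000−18.0000 = 107.0000
eq1−eq2 → [0.0000  5.0000]·P = 10.0000
eq1−eq3 → [10.0000  0.0000]·P = 70.0000
2×2 solve → P = (7.0000, 2.0000)

(7.0000, 2.0000)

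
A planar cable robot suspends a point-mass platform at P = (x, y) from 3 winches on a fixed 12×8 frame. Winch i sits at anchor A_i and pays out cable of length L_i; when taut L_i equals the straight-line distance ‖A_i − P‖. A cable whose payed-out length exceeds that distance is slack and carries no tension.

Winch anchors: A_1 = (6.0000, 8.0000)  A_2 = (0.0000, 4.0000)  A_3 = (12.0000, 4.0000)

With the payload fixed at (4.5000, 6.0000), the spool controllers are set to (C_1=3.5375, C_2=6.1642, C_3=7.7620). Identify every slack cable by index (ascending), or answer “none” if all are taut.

1, 2

i=1: geometric 2.5000 vs commanded 3.5375 ⇒ slack
i=2: geometric 4.9244 vs commanded 6.1642 ⇒ slack
i=3: geometric 7.7621 vs commanded 7.7620 ⇒ taut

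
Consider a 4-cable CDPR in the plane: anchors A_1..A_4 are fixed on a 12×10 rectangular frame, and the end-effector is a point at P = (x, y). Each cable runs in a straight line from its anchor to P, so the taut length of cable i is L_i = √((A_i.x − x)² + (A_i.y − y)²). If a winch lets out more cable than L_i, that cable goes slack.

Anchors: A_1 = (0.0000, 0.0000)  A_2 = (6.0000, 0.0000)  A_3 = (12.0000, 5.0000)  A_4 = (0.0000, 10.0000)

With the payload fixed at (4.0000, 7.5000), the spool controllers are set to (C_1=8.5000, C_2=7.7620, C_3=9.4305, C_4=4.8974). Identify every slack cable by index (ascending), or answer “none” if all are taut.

3, 4

cable 1: √((-4.0000)²+(-7.5000)²)=8.5000, C_1=8.5000: taut
cable 2: √((2.0000)²+(-7.5000)²)=7.7621, C_2=7.7620: taut
cable 3: √((8.0000)²+(-2.5000)²)=8.3815, C_3=9.4305: slack
cable 4: √((-4.0000)²+(2.5000)²)=4.7170, C_4=4.8974: slack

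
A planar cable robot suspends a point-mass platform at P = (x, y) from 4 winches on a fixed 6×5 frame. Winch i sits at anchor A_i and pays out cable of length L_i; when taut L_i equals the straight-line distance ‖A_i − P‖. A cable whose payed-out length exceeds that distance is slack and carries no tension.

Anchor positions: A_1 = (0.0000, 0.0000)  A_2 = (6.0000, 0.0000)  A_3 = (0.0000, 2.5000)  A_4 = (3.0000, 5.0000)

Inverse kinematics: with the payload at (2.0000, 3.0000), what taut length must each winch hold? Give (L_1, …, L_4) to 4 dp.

L_1: Δ = A_1−P = (-2.0000, -3.0000) → ‖Δ‖ = √13.0000 = 3.6056
L_2: Δ = A_2−P = (4.0000, -3.0000) → ‖Δ‖ = √25.0000 = 5.0000
L_3: Δ = A_3−P = (-2.0000, -0.5000) → ‖Δ‖ = √4.2500 = 2.0616
L_4: Δ = A_4−P = (1.0000, 2.0000) → ‖Δ‖ = √5.0000 = 2.2361

(3.6056, 5.0000, 2.0616, 2.2361)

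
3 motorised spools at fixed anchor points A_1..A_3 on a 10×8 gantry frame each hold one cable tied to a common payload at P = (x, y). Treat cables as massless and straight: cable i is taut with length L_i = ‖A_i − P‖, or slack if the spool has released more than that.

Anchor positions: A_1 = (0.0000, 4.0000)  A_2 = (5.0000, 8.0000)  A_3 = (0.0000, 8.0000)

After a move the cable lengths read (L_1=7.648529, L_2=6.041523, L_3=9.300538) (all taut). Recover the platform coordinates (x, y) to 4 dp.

(7.5000, 2.5000)

each cable: (A_i−P)·(A_i−P) = L_i²; let k_i = ‖A_i‖²−L_i²
k_1 = 0.0000+16.0000−58.5000 = -42.5000
row 1: -10.0000x − 8.0000y = -95.0000  (k_2=52.5000)
row 2: 0.0000x − 8.0000y = -20.0000  (k_3=-22.5000)
Cramer on rows 1–2 → x = 7.5000, y = 2.5000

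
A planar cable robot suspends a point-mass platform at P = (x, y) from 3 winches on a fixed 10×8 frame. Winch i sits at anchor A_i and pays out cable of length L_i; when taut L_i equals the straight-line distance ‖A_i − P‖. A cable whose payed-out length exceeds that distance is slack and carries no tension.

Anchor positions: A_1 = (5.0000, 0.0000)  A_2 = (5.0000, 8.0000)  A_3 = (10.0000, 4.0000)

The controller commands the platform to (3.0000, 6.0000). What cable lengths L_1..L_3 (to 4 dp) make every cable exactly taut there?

(6.3246, 2.8284, 7.2801)

cable 1: Δx=2.0000, Δy=-6.0000; L_1 = √(Δx²+Δy²) = 6.3246
cable 2: Δx=2.0000, Δy=2.0000; L_2 = √(Δx²+Δy²) = 2.8284
cable 3: Δx=7.0000, Δy=-2.0000; L_3 = √(Δx²+Δy²) = 7.2801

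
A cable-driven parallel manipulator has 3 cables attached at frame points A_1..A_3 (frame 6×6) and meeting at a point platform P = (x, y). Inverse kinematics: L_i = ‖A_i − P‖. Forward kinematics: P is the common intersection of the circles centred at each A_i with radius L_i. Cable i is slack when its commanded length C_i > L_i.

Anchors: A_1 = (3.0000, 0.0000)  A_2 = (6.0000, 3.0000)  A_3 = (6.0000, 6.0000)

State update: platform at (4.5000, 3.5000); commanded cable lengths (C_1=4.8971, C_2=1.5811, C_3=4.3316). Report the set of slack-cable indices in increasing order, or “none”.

i=1: geometric 3.8079 vs commanded 4.8971 ⇒ slack
i=2: geometric 1.5811 vs commanded 1.5811 ⇒ taut
i=3: geometric 2.9155 vs commanded 4.3316 ⇒ slack

1, 3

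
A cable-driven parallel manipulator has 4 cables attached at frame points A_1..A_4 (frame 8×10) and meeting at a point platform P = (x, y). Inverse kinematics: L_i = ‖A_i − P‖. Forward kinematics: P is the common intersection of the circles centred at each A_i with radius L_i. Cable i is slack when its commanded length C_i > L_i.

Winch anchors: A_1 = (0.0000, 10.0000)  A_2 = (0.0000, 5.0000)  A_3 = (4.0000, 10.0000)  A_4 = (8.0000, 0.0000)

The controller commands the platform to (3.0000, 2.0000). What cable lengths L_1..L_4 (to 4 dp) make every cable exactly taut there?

(8.5440, 4.2426, 8.0623, 5.3852)

L_1 = √((0.0000−3.0000)² + (10.0000−2.0000)²) = 8.5440
L_2 = √((0.0000−3.0000)² + (5.0000−2.0000)²) = 4.2426
L_3 = √((4.0000−3.0000)² + (10.0000−2.0000)²) = 8.0623
L_4 = √((8.0000−3.0000)² + (0.0000−2.0000)²) = 5.3852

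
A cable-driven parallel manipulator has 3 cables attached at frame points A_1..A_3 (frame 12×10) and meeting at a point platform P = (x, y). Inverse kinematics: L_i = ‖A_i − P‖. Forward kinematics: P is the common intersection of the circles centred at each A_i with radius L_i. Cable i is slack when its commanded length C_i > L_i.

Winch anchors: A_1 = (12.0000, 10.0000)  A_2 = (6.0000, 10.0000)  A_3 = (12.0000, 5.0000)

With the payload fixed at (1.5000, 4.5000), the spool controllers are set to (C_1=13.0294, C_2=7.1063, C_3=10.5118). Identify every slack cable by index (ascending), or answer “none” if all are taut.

1

i=1: geometric 11.8533 vs commanded 13.0294 ⇒ slack
i=2: geometric 7.1063 vs commanded 7.1063 ⇒ taut
i=3: geometric 10.5119 vs commanded 10.5118 ⇒ taut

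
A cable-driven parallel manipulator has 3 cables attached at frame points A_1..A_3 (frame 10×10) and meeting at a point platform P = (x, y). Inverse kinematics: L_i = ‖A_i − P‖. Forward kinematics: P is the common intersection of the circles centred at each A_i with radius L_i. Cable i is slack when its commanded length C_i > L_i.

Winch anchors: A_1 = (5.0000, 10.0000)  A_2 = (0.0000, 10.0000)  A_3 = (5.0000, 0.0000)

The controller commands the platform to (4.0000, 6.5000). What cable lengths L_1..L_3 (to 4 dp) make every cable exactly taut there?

(3.6401, 5.3151, 6.5765)

cable 1: Δx=1.0000, Δy=3.5000; L_1 = √(Δx²+Δy²) = 3.6401
cable 2: Δx=-4.0000, Δy=3.5000; L_2 = √(Δx²+Δy²) = 5.3151
cable 3: Δx=1.0000, Δy=-6.5000; L_3 = √(Δx²+Δy²) = 6.5765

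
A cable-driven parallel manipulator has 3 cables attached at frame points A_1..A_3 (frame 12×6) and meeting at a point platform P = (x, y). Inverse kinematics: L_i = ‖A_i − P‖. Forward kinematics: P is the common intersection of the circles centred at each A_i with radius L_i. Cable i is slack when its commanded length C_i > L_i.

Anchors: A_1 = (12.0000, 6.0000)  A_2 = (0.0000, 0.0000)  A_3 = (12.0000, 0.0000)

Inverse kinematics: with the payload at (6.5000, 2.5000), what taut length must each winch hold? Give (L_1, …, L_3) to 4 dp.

cable 1: Δx=5.5000, Δy=3.5000; L_1 = √(Δx²+Δy²) = 6.5192
cable 2: Δx=-6.5000, Δy=-2.5000; L_2 = √(Δx²+Δy²) = 6.9642
cable 3: Δx=5.5000, Δy=-2.5000; L_3 = √(Δx²+Δy²) = 6.0415

(6.5192, 6.9642, 6.0415)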